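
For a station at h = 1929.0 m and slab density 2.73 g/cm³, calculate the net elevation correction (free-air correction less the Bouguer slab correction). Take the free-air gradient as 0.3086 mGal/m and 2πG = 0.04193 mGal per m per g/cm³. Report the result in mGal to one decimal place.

374.5

Combined gradient = 0.3086 − 0.04193 × 2.73 = 0.1941311 mGal/m
Combined elevation correction = 0.1941311 × 1929.0 = 374.5 mGal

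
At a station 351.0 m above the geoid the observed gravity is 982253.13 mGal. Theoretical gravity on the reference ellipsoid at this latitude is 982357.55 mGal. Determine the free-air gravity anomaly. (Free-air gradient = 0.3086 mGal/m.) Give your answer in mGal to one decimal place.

3.9

Free-air correction = 0.3086 × 351.0 = 108.32 mGal
Free-air anomaly = 982253.13 − 982357.55 + (108.32) = 3.90 mGal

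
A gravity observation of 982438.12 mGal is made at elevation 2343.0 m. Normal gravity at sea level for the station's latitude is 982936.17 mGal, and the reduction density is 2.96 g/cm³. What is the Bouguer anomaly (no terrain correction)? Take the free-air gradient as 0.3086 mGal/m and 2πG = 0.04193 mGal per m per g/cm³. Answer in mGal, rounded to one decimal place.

-65.8

Free-air correction = 0.3086 × 2343.0 = 723.05 mGal
Free-air anomaly = 982438.12 − 982936.17 + (723.05) = 225.00 mGal
Bouguer slab correction = 0.04193 × 2.96 × 2343.0 = 290.80 mGal
Simple Bouguer anomaly = 225.00 − (290.80) = -65.80 mGal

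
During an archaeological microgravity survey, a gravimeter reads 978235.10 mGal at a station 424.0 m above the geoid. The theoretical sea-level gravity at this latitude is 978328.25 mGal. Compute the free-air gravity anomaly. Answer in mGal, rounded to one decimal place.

Free-air correction = 0.3086 × 424.0 = 130.85 mGal
Free-air anomaly = 978235.10 − 978328.25 + (130.85) = 37.70 mGal

37.7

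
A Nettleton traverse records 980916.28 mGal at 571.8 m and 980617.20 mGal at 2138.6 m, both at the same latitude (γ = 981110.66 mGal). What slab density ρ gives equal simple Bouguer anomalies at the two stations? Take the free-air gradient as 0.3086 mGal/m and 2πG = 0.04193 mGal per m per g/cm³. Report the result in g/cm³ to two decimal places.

2.81

Δg_obs = 980617.20 − 980916.28 = -299.08 mGal over Δh = 2138.6 − 571.8 = 1566.8 m
Equal Bouguer anomalies ⇒ Δg_obs + (0.3086 − 0.04193ρ)·Δh = 0
0.3086 − 0.04193ρ = −Δg_obs/Δh = 0.19089
ρ = (0.3086 − 0.19089) / 0.04193 = 2.81 g/cm³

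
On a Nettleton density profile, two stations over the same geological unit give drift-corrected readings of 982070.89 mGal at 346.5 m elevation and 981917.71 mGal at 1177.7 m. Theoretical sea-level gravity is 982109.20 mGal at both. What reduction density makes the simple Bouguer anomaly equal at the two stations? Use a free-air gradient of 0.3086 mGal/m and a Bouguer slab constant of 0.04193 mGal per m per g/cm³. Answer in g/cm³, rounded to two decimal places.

2.96

Δg_obs = 981917.71 − 982070.89 = -153.18 mGal over Δh = 1177.7 − 346.5 = 831.2 m
Equal Bouguer anomalies ⇒ Δg_obs + (0.3086 − 0.04193ρ)·Δh = 0
0.3086 − 0.04193ρ = −Δg_obs/Δh = 0.18429
ρ = (0.3086 − 0.18429) / 0.04193 = 2.96 g/cm³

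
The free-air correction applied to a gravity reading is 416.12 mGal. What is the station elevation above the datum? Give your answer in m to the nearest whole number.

h = 416.12 / 0.3086 = 1348.41 m

1348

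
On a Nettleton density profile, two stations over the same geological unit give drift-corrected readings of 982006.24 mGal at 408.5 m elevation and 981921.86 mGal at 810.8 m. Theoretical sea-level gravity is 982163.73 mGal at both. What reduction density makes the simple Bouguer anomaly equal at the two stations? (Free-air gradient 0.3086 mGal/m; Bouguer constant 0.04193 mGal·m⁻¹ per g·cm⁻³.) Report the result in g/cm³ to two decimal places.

2.36

Δg_obs = 981921.86 − 982006.24 = -84.38 mGal over Δh = 810.8 − 408.5 = 402.3 m
Equal Bouguer anomalies ⇒ Δg_obs + (0.3086 − 0.04193ρ)·Δh = 0
0.3086 − 0.04193ρ = −Δg_obs/Δh = 0.20974
ρ = (0.3086 − 0.20974) / 0.04193 = 2.36 g/cm³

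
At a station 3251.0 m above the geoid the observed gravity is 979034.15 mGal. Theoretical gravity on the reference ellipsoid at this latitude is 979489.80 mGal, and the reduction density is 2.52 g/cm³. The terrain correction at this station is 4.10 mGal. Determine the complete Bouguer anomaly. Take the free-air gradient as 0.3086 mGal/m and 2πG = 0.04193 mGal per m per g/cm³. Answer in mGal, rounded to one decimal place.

Free-air correction = 0.3086 × 3251.0 = 1003.26 mGal
Free-air anomaly = 979034.15 − 979489.80 + (1003.26) = 547.61 mGal
Bouguer slab correction = 0.04193 × 2.52 × 3251.0 = 343.51 mGal
Simple Bouguer anomaly = 547.61 − (343.51) = 204.10 mGal
Complete Bouguer anomaly = 204.10 + 4.10 = 208.20 mGal

208.2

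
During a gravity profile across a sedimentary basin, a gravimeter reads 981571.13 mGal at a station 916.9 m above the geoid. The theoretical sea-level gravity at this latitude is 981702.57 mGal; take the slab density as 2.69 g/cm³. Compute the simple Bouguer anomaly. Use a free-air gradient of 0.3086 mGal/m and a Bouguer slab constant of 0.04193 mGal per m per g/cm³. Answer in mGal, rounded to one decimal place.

48.1

Free-air correction = 0.3086 × 916.9 = 282.96 mGal
Free-air anomaly = 981571.13 − 981702.57 + (282.96) = 151.52 mGal
Bouguer slab correction = 0.04193 × 2.69 × 916.9 = 103.42 mGal
Simple Bouguer anomaly = 151.52 − (103.42) = 48.10 mGal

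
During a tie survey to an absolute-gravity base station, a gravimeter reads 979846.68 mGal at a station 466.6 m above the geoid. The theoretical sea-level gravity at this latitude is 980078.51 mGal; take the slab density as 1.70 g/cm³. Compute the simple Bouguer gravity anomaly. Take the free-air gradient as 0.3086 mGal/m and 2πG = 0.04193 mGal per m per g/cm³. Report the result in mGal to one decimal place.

-121.1

Free-air correction = 0.3086 × 466.6 = 143.99 mGal
Free-air anomaly = 979846.68 − 980078.51 + (143.99) = -87.84 mGal
Bouguer slab correction = 0.04193 × 1.70 × 466.6 = 33.26 mGal
Simple Bouguer anomaly = -87.84 − (33.26) = -121.10 mGal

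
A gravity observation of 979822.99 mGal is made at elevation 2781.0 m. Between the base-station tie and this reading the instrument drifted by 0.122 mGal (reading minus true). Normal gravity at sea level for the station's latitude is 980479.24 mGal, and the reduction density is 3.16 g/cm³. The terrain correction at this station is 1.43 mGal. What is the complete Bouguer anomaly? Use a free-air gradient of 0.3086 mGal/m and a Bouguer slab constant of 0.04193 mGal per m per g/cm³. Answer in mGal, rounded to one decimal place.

-165.2

Drift-corrected reading = 979822.99 − (0.122) = 979822.868 mGal
Free-air correction = 0.3086 × 2781.0 = 858.22 mGal
Free-air anomaly = 979822.868 − 980479.24 + (858.22) = 201.848 mGal
Bouguer slab correction = 0.04193 × 3.16 × 2781.0 = 368.48 mGal
Simple Bouguer anomaly = 201.848 − (368.48) = -166.632 mGal
Complete Bouguer anomaly = -166.632 + 1.43 = -165.202 mGal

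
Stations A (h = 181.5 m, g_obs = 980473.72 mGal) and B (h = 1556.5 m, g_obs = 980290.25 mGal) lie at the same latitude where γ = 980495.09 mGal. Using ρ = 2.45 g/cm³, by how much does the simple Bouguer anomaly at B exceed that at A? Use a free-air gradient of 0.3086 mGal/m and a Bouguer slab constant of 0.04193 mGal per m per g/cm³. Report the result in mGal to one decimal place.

99.6

Δg_SB(A) = 980473.72 − 980495.09 + 0.3086×181.5 − 0.04193×2.45×181.5 = 16.00 mGal
Δg_SB(B) = 980290.25 − 980495.09 + 0.3086×1556.5 − 0.04193×2.45×1556.5 = 115.60 mGal
Difference = 115.60 − (16.00) = 99.60 mGal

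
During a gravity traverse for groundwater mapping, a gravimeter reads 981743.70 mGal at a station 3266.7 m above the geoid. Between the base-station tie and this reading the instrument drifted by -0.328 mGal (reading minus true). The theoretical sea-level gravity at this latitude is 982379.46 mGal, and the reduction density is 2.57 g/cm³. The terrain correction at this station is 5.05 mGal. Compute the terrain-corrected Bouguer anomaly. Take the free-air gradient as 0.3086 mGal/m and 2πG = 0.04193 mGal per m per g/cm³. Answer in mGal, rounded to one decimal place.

25.7

Drift-corrected reading = 981743.70 − (-0.328) = 981744.028 mGal
Free-air correction = 0.3086 × 3266.7 = 1008.10 mGal
Free-air anomaly = 981744.028 − 982379.46 + (1008.10) = 372.668 mGal
Bouguer slab correction = 0.04193 × 2.57 × 3266.7 = 352.02 mGal
Simple Bouguer anomaly = 372.668 − (352.02) = 20.648 mGal
Complete Bouguer anomaly = 20.648 + 5.05 = 25.698 mGal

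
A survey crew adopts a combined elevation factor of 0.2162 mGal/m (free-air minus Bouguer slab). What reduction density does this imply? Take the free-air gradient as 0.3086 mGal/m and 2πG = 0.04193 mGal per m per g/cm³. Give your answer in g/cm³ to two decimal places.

0.2162 = 0.3086 − 0.04193 × ρ
ρ = (0.3086 − 0.2162) / 0.04193 = 2.20 g/cm³

2.20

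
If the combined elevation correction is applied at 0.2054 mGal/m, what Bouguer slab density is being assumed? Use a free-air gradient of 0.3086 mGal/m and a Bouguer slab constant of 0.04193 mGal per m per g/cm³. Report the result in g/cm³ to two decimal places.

0.2054 = 0.3086 − 0.04193 × ρ
ρ = (0.3086 − 0.2054) / 0.04193 = 2.46 g/cm³

2.46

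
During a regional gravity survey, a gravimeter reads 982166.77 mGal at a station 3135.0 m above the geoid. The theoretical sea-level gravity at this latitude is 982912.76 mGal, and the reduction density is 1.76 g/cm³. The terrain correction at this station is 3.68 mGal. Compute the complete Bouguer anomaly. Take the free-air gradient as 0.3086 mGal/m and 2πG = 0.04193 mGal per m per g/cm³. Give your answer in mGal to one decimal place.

-6.2

Free-air correction = 0.3086 × 3135.0 = 967.46 mGal
Free-air anomaly = 982166.77 − 982912.76 + (967.46) = 221.47 mGal
Bouguer slab correction = 0.04193 × 1.76 × 3135.0 = 231.35 mGal
Simple Bouguer anomaly = 221.47 − (231.35) = -9.88 mGal
Complete Bouguer anomaly = -9.88 + 3.68 = -6.20 mGal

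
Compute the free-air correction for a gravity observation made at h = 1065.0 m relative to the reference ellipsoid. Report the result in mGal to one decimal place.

328.7

Free-air correction = 0.3086 × 1065.0 = 328.7 mGal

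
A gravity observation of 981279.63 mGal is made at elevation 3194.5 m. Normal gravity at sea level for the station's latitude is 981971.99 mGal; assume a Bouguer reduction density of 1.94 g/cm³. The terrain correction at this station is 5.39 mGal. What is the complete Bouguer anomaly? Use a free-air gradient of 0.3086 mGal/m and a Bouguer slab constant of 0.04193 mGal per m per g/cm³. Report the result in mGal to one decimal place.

39.0

Free-air correction = 0.3086 × 3194.5 = 985.82 mGal
Free-air anomaly = 981279.63 − 981971.99 + (985.82) = 293.46 mGal
Bouguer slab correction = 0.04193 × 1.94 × 3194.5 = 259.85 mGal
Simple Bouguer anomaly = 293.46 − (259.85) = 33.61 mGal
Complete Bouguer anomaly = 33.61 + 5.39 = 39.00 mGal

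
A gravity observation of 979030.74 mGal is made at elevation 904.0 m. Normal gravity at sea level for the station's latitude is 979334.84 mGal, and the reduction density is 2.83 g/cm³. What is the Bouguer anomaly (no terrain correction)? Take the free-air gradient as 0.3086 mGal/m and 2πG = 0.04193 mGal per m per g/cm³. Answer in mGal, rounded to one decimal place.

Free-air correction = 0.3086 × 904.0 = 278.97 mGal
Free-air anomaly = 979030.74 − 979334.84 + (278.97) = -25.13 mGal
Bouguer slab correction = 0.04193 × 2.83 × 904.0 = 107.27 mGal
Simple Bouguer anomaly = -25.13 − (107.27) = -132.40 mGal

-132.4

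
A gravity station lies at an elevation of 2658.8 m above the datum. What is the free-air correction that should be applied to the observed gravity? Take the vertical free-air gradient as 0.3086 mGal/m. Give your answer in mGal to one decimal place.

Free-air correction = 0.3086 × 2658.8 = 820.5 mGal

820.5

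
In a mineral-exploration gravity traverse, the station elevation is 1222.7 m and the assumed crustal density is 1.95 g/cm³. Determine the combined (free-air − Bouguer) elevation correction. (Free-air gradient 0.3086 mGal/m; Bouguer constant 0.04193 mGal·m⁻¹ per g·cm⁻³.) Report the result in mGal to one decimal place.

277.4

Combined gradient = 0.3086 − 0.04193 × 1.95 = 0.2268365 mGal/m
Combined elevation correction = 0.2268365 × 1222.7 = 277.4 mGal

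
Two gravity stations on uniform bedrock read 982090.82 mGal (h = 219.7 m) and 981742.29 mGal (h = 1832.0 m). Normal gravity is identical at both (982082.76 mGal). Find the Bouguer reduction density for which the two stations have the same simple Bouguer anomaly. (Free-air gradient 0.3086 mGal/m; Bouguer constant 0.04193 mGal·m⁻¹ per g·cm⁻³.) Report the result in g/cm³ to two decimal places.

2.20

Δg_obs = 981742.29 − 982090.82 = -348.53 mGal over Δh = 1832.0 − 219.7 = 1612.3 m
Equal Bouguer anomalies ⇒ Δg_obs + (0.3086 − 0.04193ρ)·Δh = 0
0.3086 − 0.04193ρ = −Δg_obs/Δh = 0.21617
ρ = (0.3086 − 0.21617) / 0.04193 = 2.20 g/cm³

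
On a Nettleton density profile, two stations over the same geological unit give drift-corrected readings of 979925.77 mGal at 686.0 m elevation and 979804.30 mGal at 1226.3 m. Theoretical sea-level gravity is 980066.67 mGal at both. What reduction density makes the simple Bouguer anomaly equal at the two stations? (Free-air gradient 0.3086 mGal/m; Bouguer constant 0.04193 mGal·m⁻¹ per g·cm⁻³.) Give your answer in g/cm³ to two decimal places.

2.00

Δg_obs = 979804.30 − 979925.77 = -121.47 mGal over Δh = 1226.3 − 686.0 = 540.3 m
Equal Bouguer anomalies ⇒ Δg_obs + (0.3086 − 0.04193ρ)·Δh = 0
0.3086 − 0.04193ρ = −Δg_obs/Δh = 0.22482
ρ = (0.3086 − 0.22482) / 0.04193 = 2.00 g/cm³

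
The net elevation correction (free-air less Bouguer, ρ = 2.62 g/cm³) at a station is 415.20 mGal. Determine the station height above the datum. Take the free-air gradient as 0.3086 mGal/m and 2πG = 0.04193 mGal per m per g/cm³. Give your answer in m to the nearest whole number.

2089

Combined gradient = 0.3086 − 0.04193 × 2.62 = 0.1987434 mGal/m
h = 415.20 / 0.1987434 = 2089.13 m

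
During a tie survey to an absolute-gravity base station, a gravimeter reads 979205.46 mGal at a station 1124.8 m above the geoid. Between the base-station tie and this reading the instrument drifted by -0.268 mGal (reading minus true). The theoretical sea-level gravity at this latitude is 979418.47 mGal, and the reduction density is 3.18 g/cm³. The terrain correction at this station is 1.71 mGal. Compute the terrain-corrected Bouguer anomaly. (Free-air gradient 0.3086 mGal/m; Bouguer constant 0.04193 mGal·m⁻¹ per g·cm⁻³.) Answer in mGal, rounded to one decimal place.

Drift-corrected reading = 979205.46 − (-0.268) = 979205.728 mGal
Free-air correction = 0.3086 × 1124.8 = 347.11 mGal
Free-air anomaly = 979205.728 − 979418.47 + (347.11) = 134.368 mGal
Bouguer slab correction = 0.04193 × 3.18 × 1124.8 = 149.98 mGal
Simple Bouguer anomaly = 134.368 − (149.98) = -15.612 mGal
Complete Bouguer anomaly = -15.612 + 1.71 = -13.902 mGal

-13.9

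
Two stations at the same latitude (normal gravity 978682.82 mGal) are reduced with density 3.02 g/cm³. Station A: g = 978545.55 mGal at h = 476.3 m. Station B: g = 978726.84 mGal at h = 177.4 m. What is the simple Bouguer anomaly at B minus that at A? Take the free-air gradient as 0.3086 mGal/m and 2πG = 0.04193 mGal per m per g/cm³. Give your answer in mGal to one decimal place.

Δg_SB(A) = 978545.55 − 978682.82 + 0.3086×476.3 − 0.04193×3.02×476.3 = -50.60 mGal
Δg_SB(B) = 978726.84 − 978682.82 + 0.3086×177.4 − 0.04193×3.02×177.4 = 76.30 mGal
Difference = 76.30 − (-50.60) = 126.90 mGal

126.9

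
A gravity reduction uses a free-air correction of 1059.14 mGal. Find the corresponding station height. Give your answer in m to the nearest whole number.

3432

h = 1059.14 / 0.3086 = 3432.08 m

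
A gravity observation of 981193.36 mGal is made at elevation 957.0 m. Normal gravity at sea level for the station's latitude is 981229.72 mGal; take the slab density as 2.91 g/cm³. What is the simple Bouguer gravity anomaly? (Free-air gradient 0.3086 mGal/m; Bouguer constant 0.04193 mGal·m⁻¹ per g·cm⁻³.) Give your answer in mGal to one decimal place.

Free-air correction = 0.3086 × 957.0 = 295.33 mGal
Free-air anomaly = 981193.36 − 981229.72 + (295.33) = 258.97 mGal
Bouguer slab correction = 0.04193 × 2.91 × 957.0 = 116.77 mGal
Simple Bouguer anomaly = 258.97 − (116.77) = 142.20 mGal

142.2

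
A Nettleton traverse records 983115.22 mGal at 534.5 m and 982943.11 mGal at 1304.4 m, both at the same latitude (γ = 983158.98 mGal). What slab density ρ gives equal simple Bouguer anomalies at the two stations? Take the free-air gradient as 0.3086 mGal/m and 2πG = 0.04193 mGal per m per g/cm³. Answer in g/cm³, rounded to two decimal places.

2.03

Δg_obs = 982943.11 − 983115.22 = -172.11 mGal over Δh = 1304.4 − 534.5 = 769.9 m
Equal Bouguer anomalies ⇒ Δg_obs + (0.3086 − 0.04193ρ)·Δh = 0
0.3086 − 0.04193ρ = −Δg_obs/Δh = 0.22355
ρ = (0.3086 − 0.22355) / 0.04193 = 2.03 g/cm³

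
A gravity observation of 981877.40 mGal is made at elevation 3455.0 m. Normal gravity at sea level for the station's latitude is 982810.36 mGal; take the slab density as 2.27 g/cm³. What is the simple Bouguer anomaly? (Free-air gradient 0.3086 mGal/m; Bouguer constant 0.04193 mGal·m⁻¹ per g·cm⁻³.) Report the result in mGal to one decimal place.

-195.6

Free-air correction = 0.3086 × 3455.0 = 1066.21 mGal
Free-air anomaly = 981877.40 − 982810.36 + (1066.21) = 133.25 mGal
Bouguer slab correction = 0.04193 × 2.27 × 3455.0 = 328.85 mGal
Simple Bouguer anomaly = 133.25 − (328.85) = -195.60 mGal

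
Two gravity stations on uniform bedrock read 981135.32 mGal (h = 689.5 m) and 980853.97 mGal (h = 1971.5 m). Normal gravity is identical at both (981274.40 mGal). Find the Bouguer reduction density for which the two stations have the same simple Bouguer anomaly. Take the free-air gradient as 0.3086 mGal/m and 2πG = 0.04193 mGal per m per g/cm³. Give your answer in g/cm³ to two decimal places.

2.13

Δg_obs = 980853.97 − 981135.32 = -281.35 mGal over Δh = 1971.5 − 689.5 = 1282.0 m
Equal Bouguer anomalies ⇒ Δg_obs + (0.3086 − 0.04193ρ)·Δh = 0
0.3086 − 0.04193ρ = −Δg_obs/Δh = 0.21946
ρ = (0.3086 − 0.21946) / 0.04193 = 2.13 g/cm³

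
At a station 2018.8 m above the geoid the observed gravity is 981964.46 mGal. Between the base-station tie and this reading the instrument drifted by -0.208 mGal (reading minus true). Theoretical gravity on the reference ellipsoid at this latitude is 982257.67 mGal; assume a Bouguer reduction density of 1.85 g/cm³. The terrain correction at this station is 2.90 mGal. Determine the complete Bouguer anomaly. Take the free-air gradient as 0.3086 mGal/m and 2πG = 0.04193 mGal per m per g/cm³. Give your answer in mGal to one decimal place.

176.3

Drift-corrected reading = 981964.46 − (-0.208) = 981964.668 mGal
Free-air correction = 0.3086 × 2018.8 = 623.00 mGal
Free-air anomaly = 981964.668 − 982257.67 + (623.00) = 329.998 mGal
Bouguer slab correction = 0.04193 × 1.85 × 2018.8 = 156.60 mGal
Simple Bouguer anomaly = 329.998 − (156.60) = 173.398 mGal
Complete Bouguer anomaly = 173.398 + 2.90 = 176.298 mGal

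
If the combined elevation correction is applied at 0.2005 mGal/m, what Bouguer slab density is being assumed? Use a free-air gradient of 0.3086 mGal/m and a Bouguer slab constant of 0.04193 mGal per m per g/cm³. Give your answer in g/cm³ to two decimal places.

0.2005 = 0.3086 − 0.04193 × ρ
ρ = (0.3086 − 0.2005) / 0.04193 = 2.58 g/cm³

2.58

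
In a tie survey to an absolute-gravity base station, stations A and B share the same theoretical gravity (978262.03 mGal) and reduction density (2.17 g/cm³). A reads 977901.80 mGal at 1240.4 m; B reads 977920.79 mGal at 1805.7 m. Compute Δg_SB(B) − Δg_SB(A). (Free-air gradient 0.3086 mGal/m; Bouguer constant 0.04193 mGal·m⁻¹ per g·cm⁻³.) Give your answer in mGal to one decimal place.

142.0

Δg_SB(A) = 977901.80 − 978262.03 + 0.3086×1240.4 − 0.04193×2.17×1240.4 = -90.30 mGal
Δg_SB(B) = 977920.79 − 978262.03 + 0.3086×1805.7 − 0.04193×2.17×1805.7 = 51.70 mGal
Difference = 51.70 − (-90.30) = 142.00 mGal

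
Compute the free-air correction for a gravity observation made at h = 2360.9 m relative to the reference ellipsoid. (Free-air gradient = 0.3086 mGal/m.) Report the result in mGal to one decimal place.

728.6

Free-air correction = 0.3086 × 2360.9 = 728.6 mGal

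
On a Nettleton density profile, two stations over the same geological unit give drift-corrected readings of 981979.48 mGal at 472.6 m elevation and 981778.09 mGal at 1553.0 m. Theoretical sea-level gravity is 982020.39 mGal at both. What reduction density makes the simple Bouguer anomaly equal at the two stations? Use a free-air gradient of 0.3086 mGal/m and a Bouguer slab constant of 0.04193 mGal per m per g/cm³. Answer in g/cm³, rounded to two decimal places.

2.91

Δg_obs = 981778.09 − 981979.48 = -201.39 mGal over Δh = 1553.0 − 472.6 = 1080.4 m
Equal Bouguer anomalies ⇒ Δg_obs + (0.3086 − 0.04193ρ)·Δh = 0
0.3086 − 0.04193ρ = −Δg_obs/Δh = 0.18640
ρ = (0.3086 − 0.18640) / 0.04193 = 2.91 g/cm³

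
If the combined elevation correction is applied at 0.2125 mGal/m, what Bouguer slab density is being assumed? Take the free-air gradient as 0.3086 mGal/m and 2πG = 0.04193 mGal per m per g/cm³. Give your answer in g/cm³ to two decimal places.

2.29

0.2125 = 0.3086 − 0.04193 × ρ
ρ = (0.3086 − 0.2125) / 0.04193 = 2.29 g/cm³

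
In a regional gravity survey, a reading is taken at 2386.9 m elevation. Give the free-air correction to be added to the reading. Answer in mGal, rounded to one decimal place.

736.6

Free-air correction = 0.3086 × 2386.9 = 736.6 mGal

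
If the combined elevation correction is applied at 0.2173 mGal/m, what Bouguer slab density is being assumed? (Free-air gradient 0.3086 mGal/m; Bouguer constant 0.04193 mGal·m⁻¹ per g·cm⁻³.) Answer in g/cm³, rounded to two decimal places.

2.18

0.2173 = 0.3086 − 0.04193 × ρ
ρ = (0.3086 − 0.2173) / 0.04193 = 2.18 g/cm³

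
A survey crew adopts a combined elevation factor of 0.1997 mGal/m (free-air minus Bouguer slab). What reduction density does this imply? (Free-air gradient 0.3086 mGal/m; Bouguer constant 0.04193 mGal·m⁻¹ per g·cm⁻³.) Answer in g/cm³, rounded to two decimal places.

2.60

0.1997 = 0.3086 − 0.04193 × ρ
ρ = (0.3086 − 0.1997) / 0.04193 = 2.60 g/cm³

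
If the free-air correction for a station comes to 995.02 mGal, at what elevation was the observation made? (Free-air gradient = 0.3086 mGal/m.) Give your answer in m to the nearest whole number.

3224

h = 995.02 / 0.3086 = 3224.30 m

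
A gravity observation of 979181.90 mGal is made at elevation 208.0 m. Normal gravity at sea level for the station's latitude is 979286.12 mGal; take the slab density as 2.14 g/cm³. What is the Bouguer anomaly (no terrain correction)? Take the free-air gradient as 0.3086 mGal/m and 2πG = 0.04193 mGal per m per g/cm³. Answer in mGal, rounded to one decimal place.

Free-air correction = 0.3086 × 208.0 = 64.19 mGal
Free-air anomaly = 979181.90 − 979286.12 + (64.19) = -40.03 mGal
Bouguer slab correction = 0.04193 × 2.14 × 208.0 = 18.66 mGal
Simple Bouguer anomaly = -40.03 − (18.66) = -58.69 mGal

-58.7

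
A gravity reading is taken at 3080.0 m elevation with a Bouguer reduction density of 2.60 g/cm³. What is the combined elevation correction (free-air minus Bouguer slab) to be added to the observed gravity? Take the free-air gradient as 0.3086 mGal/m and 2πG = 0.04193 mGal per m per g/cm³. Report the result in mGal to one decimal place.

614.7

Combined gradient = 0.3086 − 0.04193 × 2.60 = 0.1995820 mGal/m
Combined elevation correction = 0.1995820 × 3080.0 = 614.7 mGal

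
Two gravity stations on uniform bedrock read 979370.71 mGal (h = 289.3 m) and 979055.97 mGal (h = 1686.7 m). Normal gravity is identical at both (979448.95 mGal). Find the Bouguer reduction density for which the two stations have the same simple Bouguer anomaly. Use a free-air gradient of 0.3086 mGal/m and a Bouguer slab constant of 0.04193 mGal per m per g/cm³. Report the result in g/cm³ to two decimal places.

1.99

Δg_obs = 979055.97 − 979370.71 = -314.74 mGal over Δh = 1686.7 − 289.3 = 1397.4 m
Equal Bouguer anomalies ⇒ Δg_obs + (0.3086 − 0.04193ρ)·Δh = 0
0.3086 − 0.04193ρ = −Δg_obs/Δh = 0.22523
ρ = (0.3086 − 0.22523) / 0.04193 = 1.99 g/cm³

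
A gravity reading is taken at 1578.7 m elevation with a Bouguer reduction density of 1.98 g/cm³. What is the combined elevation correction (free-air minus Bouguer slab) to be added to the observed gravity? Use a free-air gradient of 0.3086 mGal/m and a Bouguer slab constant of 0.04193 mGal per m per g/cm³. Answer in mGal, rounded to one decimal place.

356.1

Combined gradient = 0.3086 − 0.04193 × 1.98 = 0.2255786 mGal/m
Combined elevation correction = 0.2255786 × 1578.7 = 356.1 mGal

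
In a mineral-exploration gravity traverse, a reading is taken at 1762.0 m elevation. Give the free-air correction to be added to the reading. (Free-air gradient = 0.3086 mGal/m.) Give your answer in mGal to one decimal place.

543.8

Free-air correction = 0.3086 × 1762.0 = 543.8 mGal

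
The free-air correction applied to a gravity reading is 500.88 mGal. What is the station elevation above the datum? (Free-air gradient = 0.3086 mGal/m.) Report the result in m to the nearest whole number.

1623

h = 500.88 / 0.3086 = 1623.07 m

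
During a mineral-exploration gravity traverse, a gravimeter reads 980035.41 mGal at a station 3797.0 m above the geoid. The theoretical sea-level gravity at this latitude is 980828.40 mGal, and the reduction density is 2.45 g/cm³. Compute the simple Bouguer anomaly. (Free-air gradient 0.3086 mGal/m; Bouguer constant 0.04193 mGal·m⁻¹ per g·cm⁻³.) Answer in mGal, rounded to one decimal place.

-11.3

Free-air correction = 0.3086 × 3797.0 = 1171.75 mGal
Free-air anomaly = 980035.41 − 980828.40 + (1171.75) = 378.76 mGal
Bouguer slab correction = 0.04193 × 2.45 × 3797.0 = 390.06 mGal
Simple Bouguer anomaly = 378.76 − (390.06) = -11.30 mGal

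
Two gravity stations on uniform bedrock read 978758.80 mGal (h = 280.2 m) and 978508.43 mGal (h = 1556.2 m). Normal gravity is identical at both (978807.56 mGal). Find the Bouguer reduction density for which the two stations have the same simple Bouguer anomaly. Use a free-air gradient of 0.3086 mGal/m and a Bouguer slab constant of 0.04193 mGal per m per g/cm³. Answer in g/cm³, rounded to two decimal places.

2.68

Δg_obs = 978508.43 − 978758.80 = -250.37 mGal over Δh = 1556.2 − 280.2 = 1276.0 m
Equal Bouguer anomalies ⇒ Δg_obs + (0.3086 − 0.04193ρ)·Δh = 0
0.3086 − 0.04193ρ = −Δg_obs/Δh = 0.19621
ρ = (0.3086 − 0.19621) / 0.04193 = 2.68 g/cm³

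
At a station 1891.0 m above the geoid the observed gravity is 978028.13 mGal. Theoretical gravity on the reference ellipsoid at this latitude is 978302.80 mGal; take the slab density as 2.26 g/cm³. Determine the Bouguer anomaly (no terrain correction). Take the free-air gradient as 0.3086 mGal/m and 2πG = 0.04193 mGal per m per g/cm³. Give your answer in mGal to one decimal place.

Free-air correction = 0.3086 × 1891.0 = 583.56 mGal
Free-air anomaly = 978028.13 − 978302.80 + (583.56) = 308.89 mGal
Bouguer slab correction = 0.04193 × 2.26 × 1891.0 = 179.19 mGal
Simple Bouguer anomaly = 308.89 − (179.19) = 129.70 mGal

129.7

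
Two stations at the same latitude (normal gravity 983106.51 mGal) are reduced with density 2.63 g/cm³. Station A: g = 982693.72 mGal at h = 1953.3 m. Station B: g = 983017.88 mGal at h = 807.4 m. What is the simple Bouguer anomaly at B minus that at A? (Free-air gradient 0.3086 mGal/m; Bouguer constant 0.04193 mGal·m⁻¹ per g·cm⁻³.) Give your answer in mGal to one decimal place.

96.9

Δg_SB(A) = 982693.72 − 983106.51 + 0.3086×1953.3 − 0.04193×2.63×1953.3 = -25.40 mGal
Δg_SB(B) = 983017.88 − 983106.51 + 0.3086×807.4 − 0.04193×2.63×807.4 = 71.50 mGal
Difference = 71.50 − (-25.40) = 96.90 mGal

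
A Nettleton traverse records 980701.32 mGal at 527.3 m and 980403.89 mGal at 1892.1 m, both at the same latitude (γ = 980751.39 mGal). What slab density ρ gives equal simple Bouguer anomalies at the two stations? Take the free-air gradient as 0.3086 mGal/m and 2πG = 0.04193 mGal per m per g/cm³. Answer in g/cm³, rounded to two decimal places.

2.16

Δg_obs = 980403.89 − 980701.32 = -297.43 mGal over Δh = 1892.1 − 527.3 = 1364.8 m
Equal Bouguer anomalies ⇒ Δg_obs + (0.3086 − 0.04193ρ)·Δh = 0
0.3086 − 0.04193ρ = −Δg_obs/Δh = 0.21793
ρ = (0.3086 − 0.21793) / 0.04193 = 2.16 g/cm³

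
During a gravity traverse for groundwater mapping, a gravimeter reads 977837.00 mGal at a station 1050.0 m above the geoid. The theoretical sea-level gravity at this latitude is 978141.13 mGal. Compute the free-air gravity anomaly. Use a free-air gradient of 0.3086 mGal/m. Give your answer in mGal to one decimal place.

19.9

Free-air correction = 0.3086 × 1050.0 = 324.03 mGal
Free-air anomaly = 977837.00 − 978141.13 + (324.03) = 19.90 mGal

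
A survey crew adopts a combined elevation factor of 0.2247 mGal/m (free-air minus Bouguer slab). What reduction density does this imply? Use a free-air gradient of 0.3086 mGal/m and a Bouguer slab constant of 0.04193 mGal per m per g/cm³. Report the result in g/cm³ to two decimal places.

2.00

0.2247 = 0.3086 − 0.04193 × ρ
ρ = (0.3086 − 0.2247) / 0.04193 = 2.00 g/cm³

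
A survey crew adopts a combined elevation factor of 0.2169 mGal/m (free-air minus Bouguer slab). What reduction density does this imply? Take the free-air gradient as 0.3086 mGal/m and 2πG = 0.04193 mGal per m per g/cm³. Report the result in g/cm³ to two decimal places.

0.2169 = 0.3086 − 0.04193 × ρ
ρ = (0.3086 − 0.2169) / 0.04193 = 2.19 g/cm³

2.19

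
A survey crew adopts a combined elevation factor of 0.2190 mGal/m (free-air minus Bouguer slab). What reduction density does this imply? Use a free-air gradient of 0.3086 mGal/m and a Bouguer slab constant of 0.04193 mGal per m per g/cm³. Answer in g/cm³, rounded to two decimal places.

0.2190 = 0.3086 − 0.04193 × ρ
ρ = (0.3086 − 0.2190) / 0.04193 = 2.14 g/cm³

2.14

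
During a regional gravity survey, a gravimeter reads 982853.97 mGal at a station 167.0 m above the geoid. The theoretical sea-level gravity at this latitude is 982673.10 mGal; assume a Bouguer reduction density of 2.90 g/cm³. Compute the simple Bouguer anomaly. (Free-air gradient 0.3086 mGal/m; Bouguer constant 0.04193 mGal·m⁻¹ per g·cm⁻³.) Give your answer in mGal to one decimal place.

Free-air correction = 0.3086 × 167.0 = 51.54 mGal
Free-air anomaly = 982853.97 − 982673.10 + (51.54) = 232.41 mGal
Bouguer slab correction = 0.04193 × 2.90 × 167.0 = 20.31 mGal
Simple Bouguer anomaly = 232.41 − (20.31) = 212.10 mGal

212.1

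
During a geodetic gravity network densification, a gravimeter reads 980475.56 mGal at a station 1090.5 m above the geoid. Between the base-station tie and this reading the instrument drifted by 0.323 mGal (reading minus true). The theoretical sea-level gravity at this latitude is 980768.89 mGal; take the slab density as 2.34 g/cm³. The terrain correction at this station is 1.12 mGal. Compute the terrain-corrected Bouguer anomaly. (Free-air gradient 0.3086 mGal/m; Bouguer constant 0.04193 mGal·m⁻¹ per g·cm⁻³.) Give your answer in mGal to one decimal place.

Drift-corrected reading = 980475.56 − (0.323) = 980475.237 mGal
Free-air correction = 0.3086 × 1090.5 = 336.53 mGal
Free-air anomaly = 980475.237 − 980768.89 + (336.53) = 42.877 mGal
Bouguer slab correction = 0.04193 × 2.34 × 1090.5 = 107.00 mGal
Simple Bouguer anomaly = 42.877 − (107.00) = -64.123 mGal
Complete Bouguer anomaly = -64.123 + 1.12 = -63.003 mGal

-63.0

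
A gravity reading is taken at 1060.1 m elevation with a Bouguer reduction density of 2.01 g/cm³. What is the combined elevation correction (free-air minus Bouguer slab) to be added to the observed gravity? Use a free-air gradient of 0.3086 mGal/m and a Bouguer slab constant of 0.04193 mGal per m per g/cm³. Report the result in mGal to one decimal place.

237.8

Combined gradient = 0.3086 − 0.04193 × 2.01 = 0.2243207 mGal/m
Combined elevation correction = 0.2243207 × 1060.1 = 237.8 mGal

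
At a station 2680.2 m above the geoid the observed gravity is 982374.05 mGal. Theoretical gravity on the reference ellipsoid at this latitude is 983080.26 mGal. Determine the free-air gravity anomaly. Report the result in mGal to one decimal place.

120.9

Free-air correction = 0.3086 × 2680.2 = 827.11 mGal
Free-air anomaly = 982374.05 − 983080.26 + (827.11) = 120.90 mGal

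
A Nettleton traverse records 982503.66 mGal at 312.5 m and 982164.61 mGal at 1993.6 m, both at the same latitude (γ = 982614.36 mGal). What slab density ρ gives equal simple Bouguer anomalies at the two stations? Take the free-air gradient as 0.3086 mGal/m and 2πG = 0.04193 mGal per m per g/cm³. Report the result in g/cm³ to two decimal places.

Δg_obs = 982164.61 − 982503.66 = -339.05 mGal over Δh = 1993.6 − 312.5 = 1681.1 m
Equal Bouguer anomalies ⇒ Δg_obs + (0.3086 − 0.04193ρ)·Δh = 0
0.3086 − 0.04193ρ = −Δg_obs/Δh = 0.20168
ρ = (0.3086 − 0.20168) / 0.04193 = 2.55 g/cm³

2.55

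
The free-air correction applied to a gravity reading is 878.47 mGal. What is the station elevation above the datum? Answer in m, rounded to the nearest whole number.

2847

h = 878.47 / 0.3086 = 2846.63 m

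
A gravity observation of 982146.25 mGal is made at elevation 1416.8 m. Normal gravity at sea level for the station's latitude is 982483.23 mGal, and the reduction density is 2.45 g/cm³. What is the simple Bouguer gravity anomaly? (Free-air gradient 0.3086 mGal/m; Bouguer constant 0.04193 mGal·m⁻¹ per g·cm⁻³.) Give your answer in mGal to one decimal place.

Free-air correction = 0.3086 × 1416.8 = 437.22 mGal
Free-air anomaly = 982146.25 − 982483.23 + (437.22) = 100.24 mGal
Bouguer slab correction = 0.04193 × 2.45 × 1416.8 = 145.55 mGal
Simple Bouguer anomaly = 100.24 − (145.55) = -45.31 mGal

-45.3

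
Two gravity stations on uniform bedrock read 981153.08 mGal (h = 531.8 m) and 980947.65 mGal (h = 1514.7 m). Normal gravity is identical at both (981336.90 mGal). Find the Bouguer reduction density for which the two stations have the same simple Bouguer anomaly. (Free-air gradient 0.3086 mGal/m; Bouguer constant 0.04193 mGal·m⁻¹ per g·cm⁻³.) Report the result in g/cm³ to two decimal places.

Δg_obs = 980947.65 − 981153.08 = -205.43 mGal over Δh = 1514.7 − 531.8 = 982.9 m
Equal Bouguer anomalies ⇒ Δg_obs + (0.3086 − 0.04193ρ)·Δh = 0
0.3086 − 0.04193ρ = −Δg_obs/Δh = 0.20900
ρ = (0.3086 − 0.20900) / 0.04193 = 2.38 g/cm³

2.38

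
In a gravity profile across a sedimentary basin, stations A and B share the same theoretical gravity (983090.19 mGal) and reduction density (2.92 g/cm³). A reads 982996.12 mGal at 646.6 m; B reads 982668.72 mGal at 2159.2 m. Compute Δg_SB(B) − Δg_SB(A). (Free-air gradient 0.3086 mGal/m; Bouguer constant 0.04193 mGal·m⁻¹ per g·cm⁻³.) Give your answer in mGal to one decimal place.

-45.8

Δg_SB(A) = 982996.12 − 983090.19 + 0.3086×646.6 − 0.04193×2.92×646.6 = 26.30 mGal
Δg_SB(B) = 982668.72 − 983090.19 + 0.3086×2159.2 − 0.04193×2.92×2159.2 = -19.50 mGal
Difference = -19.50 − (26.30) = -45.80 mGal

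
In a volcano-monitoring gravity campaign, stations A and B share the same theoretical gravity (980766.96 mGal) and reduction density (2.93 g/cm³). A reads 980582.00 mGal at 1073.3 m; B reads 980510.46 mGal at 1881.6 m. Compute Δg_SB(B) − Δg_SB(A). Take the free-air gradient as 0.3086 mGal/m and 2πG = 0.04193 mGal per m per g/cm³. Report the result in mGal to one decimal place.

Δg_SB(A) = 980582.00 − 980766.96 + 0.3086×1073.3 − 0.04193×2.93×1073.3 = 14.40 mGal
Δg_SB(B) = 980510.46 − 980766.96 + 0.3086×1881.6 − 0.04193×2.93×1881.6 = 93.00 mGal
Difference = 93.00 − (14.40) = 78.60 mGal

78.6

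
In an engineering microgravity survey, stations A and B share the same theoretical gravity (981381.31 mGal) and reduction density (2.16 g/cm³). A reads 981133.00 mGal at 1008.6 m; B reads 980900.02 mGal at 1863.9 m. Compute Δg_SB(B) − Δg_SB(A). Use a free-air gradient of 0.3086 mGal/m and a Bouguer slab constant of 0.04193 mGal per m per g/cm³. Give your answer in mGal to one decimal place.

Δg_SB(A) = 981133.00 − 981381.31 + 0.3086×1008.6 − 0.04193×2.16×1008.6 = -28.40 mGal
Δg_SB(B) = 980900.02 − 981381.31 + 0.3086×1863.9 − 0.04193×2.16×1863.9 = -74.90 mGal
Difference = -74.90 − (-28.40) = -46.50 mGal

-46.5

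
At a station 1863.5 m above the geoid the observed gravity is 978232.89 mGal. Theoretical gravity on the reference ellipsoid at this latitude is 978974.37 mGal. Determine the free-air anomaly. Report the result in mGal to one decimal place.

-166.4

Free-air correction = 0.3086 × 1863.5 = 575.08 mGal
Free-air anomaly = 978232.89 − 978974.37 + (575.08) = -166.40 mGal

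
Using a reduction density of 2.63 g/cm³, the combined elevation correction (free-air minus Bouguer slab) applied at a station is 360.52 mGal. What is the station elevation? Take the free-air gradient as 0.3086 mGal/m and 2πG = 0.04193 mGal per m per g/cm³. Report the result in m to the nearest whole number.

Combined gradient = 0.3086 − 0.04193 × 2.63 = 0.1983241 mGal/m
h = 360.52 / 0.1983241 = 1817.83 m

1818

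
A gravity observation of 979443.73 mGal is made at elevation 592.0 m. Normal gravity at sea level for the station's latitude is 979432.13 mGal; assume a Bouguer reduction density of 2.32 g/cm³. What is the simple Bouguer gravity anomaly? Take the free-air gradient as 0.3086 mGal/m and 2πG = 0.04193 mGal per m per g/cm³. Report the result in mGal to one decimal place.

136.7

Free-air correction = 0.3086 × 592.0 = 182.69 mGal
Free-air anomaly = 979443.73 − 979432.13 + (182.69) = 194.29 mGal
Bouguer slab correction = 0.04193 × 2.32 × 592.0 = 57.59 mGal
Simple Bouguer anomaly = 194.29 − (57.59) = 136.70 mGal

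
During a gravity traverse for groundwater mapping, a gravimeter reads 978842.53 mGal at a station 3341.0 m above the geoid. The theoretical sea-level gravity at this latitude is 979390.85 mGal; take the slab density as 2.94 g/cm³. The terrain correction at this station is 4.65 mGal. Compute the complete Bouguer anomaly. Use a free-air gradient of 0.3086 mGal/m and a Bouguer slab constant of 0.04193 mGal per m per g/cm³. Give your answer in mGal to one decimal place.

75.5

Free-air correction = 0.3086 × 3341.0 = 1031.03 mGal
Free-air anomaly = 978842.53 − 979390.85 + (1031.03) = 482.71 mGal
Bouguer slab correction = 0.04193 × 2.94 × 3341.0 = 411.86 mGal
Simple Bouguer anomaly = 482.71 − (411.86) = 70.85 mGal
Complete Bouguer anomaly = 70.85 + 4.65 = 75.50 mGal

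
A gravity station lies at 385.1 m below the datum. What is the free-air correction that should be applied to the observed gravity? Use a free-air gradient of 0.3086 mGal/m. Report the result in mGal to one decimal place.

Free-air correction = 0.3086 × -385.1 = -118.8 mGal

-118.8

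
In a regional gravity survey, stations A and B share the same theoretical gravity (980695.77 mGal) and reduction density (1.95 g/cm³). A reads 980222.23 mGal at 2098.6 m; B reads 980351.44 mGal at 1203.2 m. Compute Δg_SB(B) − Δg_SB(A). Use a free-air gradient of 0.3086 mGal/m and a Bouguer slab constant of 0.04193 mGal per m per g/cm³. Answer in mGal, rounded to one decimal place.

-73.9

Δg_SB(A) = 980222.23 − 980695.77 + 0.3086×2098.6 − 0.04193×1.95×2098.6 = 2.50 mGal
Δg_SB(B) = 980351.44 − 980695.77 + 0.3086×1203.2 − 0.04193×1.95×1203.2 = -71.40 mGal
Difference = -71.40 − (2.50) = -73.90 mGal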